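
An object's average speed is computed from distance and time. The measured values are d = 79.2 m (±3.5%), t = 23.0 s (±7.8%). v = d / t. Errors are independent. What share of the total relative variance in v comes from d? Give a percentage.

(δv/v)² = (1·δd/d)² + (-1·δt/t)²
  d term: (1×0.0350)² = 0.00123
  t term: (-1×0.0780)² = 0.00608
Total = 0.00731. Share from d = 0.00123/0.00731 = 0.168.

16.8%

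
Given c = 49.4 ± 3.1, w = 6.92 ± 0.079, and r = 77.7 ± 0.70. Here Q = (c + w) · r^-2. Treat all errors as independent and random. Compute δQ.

0.000540

Let u = c + w = 56.3. δu = √(δc² + δw²) = √(9.61 + 0.00624) = 3.10, so δu/u = 0.0551.
Q is then a monomial in u, r:
δQ/Q = √((δu/u)² + (-2·δr/r)²) = √(0.00303 + 0.000325) = 0.0579
Q = 0.00933, so δQ = 0.0579 × 0.00933 = 0.000540.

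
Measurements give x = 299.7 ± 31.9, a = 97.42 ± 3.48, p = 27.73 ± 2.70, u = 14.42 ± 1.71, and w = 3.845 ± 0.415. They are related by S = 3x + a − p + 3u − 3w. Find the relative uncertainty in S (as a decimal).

Sums and differences: (δS)² = Σ (cᵢ δxᵢ)².
  (3·δx)² = 9160;  (δa)² = 12.1;  (δp)² = 7.29;  (3·δu)² = 26.3;  (3·δw)² = 1.55
δS = √(9210) = 95.9
S = 1001, so δS/S = 95.9/1001 = 0.0959.

0.0959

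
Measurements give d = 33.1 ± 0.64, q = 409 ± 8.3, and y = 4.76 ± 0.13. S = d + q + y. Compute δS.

8.33

Sums and differences: (δS)² = Σ (cᵢ δxᵢ)².
  (δd)² = 0.410;  (δq)² = 68.9;  (δy)² = 0.0169
δS = √(69.3) = 8.33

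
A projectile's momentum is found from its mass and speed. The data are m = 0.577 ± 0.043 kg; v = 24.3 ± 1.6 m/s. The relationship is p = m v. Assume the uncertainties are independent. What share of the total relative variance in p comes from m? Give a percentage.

(δp/p)² = (1·δm/m)² + (1·δv/v)²
  m term: (1×0.0745)² = 0.00555
  v term: (1×0.0658)² = 0.00434
Total = 0.00989. Share from m = 0.00555/0.00989 = 0.562.

56.2%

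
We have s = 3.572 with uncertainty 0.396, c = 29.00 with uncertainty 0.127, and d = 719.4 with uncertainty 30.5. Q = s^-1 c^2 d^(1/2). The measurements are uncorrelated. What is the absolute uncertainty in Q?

Q is a product of powers, so relative uncertainties combine in quadrature:
  (-1·δs/s)² = (-1×0.111)² = 0.0123;  (2·δc/c)² = (2×0.00438)² = 7.67e-05;  (½·δd/d)² = (0.5×0.0424)² = 0.000449
δQ/Q = √(0.0128) = 0.113
Q = 6315, so δQ = 0.113 × 6315 = 715.

715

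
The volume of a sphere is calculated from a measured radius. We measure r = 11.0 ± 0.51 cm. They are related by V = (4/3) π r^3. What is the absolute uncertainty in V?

V ∝ r^3, so δV/V = |3| · δr/r = 3 × 0.0464 = 0.139.
V = 5580 cm^3, so δV = 0.139 × 5580 = 775 cm^3.

775 cm^3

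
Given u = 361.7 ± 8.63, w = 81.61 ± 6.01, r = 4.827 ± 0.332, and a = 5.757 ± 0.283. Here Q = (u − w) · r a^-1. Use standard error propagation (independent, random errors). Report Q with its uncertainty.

Let h = u − w = 280.1. δh = √(δu² + δw²) = √(74.5 + 36.1) = 10.5, so δh/h = 0.0375.
Q is then a monomial in h, r, a:
δQ/Q = √((δh/h)² + (1·δr/r)² + (-1·δa/a)²) = √(0.00141 + 0.00473 + 0.00242) = 0.0925
Q = 234.8, so δQ = 0.0925 × 234.8 = 21.7.

234.8 ± 21.7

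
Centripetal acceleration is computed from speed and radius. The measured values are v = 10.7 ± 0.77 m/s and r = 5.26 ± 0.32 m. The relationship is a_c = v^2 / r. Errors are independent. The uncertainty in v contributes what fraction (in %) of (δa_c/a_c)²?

84.8%

(δa_c/a_c)² = (2·δv/v)² + (-1·δr/r)²
  v term: (2×0.0720)² = 0.0207
  r term: (-1×0.0608)² = 0.00370
Total = 0.0244. Share from v = 0.0207/0.0244 = 0.848.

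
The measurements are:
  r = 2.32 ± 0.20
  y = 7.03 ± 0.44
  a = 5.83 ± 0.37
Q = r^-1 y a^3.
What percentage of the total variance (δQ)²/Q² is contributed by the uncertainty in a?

76.2%

(δQ/Q)² = (-1·δr/r)² + (1·δy/y)² + (3·δa/a)²
  r term: (-1×0.0862)² = 0.00743
  y term: (1×0.0626)² = 0.00392
  a term: (3×0.0635)² = 0.0363
Total = 0.0476. Share from a = 0.0363/0.0476 = 0.762.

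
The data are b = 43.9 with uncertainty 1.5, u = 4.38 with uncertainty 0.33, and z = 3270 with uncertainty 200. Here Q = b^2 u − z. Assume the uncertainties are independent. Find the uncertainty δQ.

882

Let p = b^2·u = 8440. δp/p = √((2·δb/b)² + (1·δu/u)²) = √(0.00467 + 0.00568) = 0.102, so δp = 859.
Q = p − z: δQ = √(δp² + δz²) = √(7.37e+05 + 40000) = 882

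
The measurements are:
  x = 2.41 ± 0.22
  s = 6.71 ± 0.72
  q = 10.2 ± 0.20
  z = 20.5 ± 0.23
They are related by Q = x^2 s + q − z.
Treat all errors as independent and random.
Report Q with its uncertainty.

Let p = x^2·s = 39.0. δp/p = √((2·δx/x)² + (1·δs/s)²) = √(0.0333 + 0.0115) = 0.212, so δp = 8.25.
Q = p + q − z: δQ = √(δp² + δq² + δz²) = √(68.1 + 0.0400 + 0.0529) = 8.26
Q = 28.7.

28.7 ± 8.26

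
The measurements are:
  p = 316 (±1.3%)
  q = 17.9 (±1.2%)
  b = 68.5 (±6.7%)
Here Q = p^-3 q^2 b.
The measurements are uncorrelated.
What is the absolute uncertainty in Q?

5.64e-05

Q is a product of powers, so relative uncertainties combine in quadrature:
  (-3·δp/p)² = (-3×0.0130)² = 0.00152;  (2·δq/q)² = (2×0.0120)² = 0.000576;  (1·δb/b)² = (1×0.0670)² = 0.00449
δQ/Q = √(0.00659) = 0.0812
Q = 0.000696, so δQ = 0.0812 × 0.000696 = 5.64e-05.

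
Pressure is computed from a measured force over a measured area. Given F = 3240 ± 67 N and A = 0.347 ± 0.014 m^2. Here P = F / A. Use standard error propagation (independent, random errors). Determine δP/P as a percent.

For a monomial P ∝ F, A^-1, fractional errors add in quadrature:
  (1·δF/F)² = (1×0.0207)² = 0.000428;  (-1·δA/A)² = (-1×0.0403)² = 0.00163
δP/P = √(0.00206) = 0.0453

4.53%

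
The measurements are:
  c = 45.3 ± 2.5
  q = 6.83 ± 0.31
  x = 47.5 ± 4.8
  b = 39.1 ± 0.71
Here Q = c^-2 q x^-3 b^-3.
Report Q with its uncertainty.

Relative error in a monomial: (δQ/Q)² = Σ (nᵢ · δxᵢ/xᵢ)².
  (-2·δc/c)² = (-2×0.0552)² = 0.0122;  (1·δq/q)² = (1×0.0454)² = 0.00206;  (-3·δx/x)² = (-3×0.101)² = 0.0919;  (-3·δb/b)² = (-3×0.0182)² = 0.00297
δQ/Q = √(0.109) = 0.330
Q = 5.2e-13, so δQ = 0.330 × 5.2e-13 = 1.72e-13.

(5.20 ± 1.72) × 10^-13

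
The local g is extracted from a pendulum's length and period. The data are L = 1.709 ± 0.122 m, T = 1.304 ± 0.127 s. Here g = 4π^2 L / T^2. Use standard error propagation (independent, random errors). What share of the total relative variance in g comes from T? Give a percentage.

88.2%

(δg/g)² = (1·δL/L)² + (-2·δT/T)²
  L term: (1×0.0714)² = 0.00510
  T term: (-2×0.0974)² = 0.0379
Total = 0.0430. Share from T = 0.0379/0.0430 = 0.882.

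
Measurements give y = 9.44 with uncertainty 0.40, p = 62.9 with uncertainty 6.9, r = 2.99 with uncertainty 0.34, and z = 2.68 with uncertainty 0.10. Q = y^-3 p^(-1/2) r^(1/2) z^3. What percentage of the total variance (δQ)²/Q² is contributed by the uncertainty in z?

35.9%

(δQ/Q)² = (-3·δy/y)² + (−½·δp/p)² + (½·δr/r)² + (3·δz/z)²
  y term: (-3×0.0424)² = 0.0162
  p term: (-0.5×0.110)² = 0.00301
  r term: (0.5×0.114)² = 0.00323
  z term: (3×0.0373)² = 0.0125
Total = 0.0349. Share from z = 0.0125/0.0349 = 0.359.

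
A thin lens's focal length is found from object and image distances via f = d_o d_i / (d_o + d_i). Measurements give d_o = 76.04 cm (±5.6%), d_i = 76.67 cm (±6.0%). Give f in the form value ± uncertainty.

38.18 ± 1.57 cm

∂f/∂d_o = (d_i/(d_o+d_i))² = 0.252;  ∂f/∂d_i = (d_o/(d_o+d_i))² = 0.248
δf = √((∂f/∂d_o · δd_o)² + (∂f/∂d_i · δd_i)²) = √(1.15 + 1.30) = 1.57 cm
f = 38.18 cm.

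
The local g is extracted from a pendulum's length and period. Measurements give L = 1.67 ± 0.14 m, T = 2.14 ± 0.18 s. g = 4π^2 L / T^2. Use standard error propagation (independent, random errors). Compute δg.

Each factor contributes (exponent × relative error)² to (δg/g)²:
  (1·δL/L)² = (1×0.0838)² = 0.00703;  (-2·δT/T)² = (-2×0.0841)² = 0.0283
δg/g = √(0.0353) = 0.188
g = 14.4 m/s^2, so δg = 0.188 × 14.4 = 2.71 m/s^2.

2.71 m/s^2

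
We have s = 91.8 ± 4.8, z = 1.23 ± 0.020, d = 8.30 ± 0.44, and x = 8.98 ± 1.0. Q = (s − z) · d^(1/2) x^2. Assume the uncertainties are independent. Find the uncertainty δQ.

4850

Let u = s − z = 90.6. δu = √(δs² + δz²) = √(23.0 + 0.000400) = 4.80, so δu/u = 0.0530.
Q is then a monomial in u, d, x:
δQ/Q = √((δu/u)² + (½·δd/d)² + (2·δx/x)²) = √(0.00281 + 0.000703 + 0.0496) = 0.230
Q = 21000, so δQ = 0.230 × 21000 = 4850.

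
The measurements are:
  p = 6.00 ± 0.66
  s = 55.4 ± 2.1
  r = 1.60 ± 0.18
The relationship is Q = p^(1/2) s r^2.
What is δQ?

Since Q is a product/quotient, work with relative uncertainties:
  (½·δp/p)² = (0.5×0.110)² = 0.00302;  (1·δs/s)² = (1×0.0379)² = 0.00144;  (2·δr/r)² = (2×0.112)² = 0.0506
δQ/Q = √(0.0551) = 0.235
Q = 347, so δQ = 0.235 × 347 = 81.5.

81.5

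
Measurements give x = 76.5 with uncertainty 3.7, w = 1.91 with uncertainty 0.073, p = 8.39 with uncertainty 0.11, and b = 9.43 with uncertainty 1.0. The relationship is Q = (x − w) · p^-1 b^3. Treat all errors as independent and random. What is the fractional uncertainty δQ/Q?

0.322

Let u = x − w = 74.6. δu = √(δx² + δw²) = √(13.7 + 0.00533) = 3.70, so δu/u = 0.0496.
Q is then a monomial in u, p, b:
δQ/Q = √((δu/u)² + (-1·δp/p)² + (3·δb/b)²) = √(0.00246 + 0.000172 + 0.101) = 0.322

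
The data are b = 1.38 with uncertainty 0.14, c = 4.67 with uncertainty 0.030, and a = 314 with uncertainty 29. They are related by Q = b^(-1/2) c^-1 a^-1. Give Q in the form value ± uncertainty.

(5.81 ± 0.613) × 10^-4

Products/powers → add relative errors in quadrature, weighted by exponent:
  (−½·δb/b)² = (-0.5×0.101)² = 0.00257;  (-1·δc/c)² = (-1×0.00642)² = 4.13e-05;  (-1·δa/a)² = (-1×0.0924)² = 0.00853
δQ/Q = √(0.0111) = 0.106
Q = 0.000581, so δQ = 0.106 × 0.000581 = 6.13e-05.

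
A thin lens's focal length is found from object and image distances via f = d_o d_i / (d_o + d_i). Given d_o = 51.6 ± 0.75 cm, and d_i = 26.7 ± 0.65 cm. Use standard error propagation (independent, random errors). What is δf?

0.295 cm

∂f/∂d_o = (d_i/(d_o+d_i))² = 0.116;  ∂f/∂d_i = (d_o/(d_o+d_i))² = 0.434
δf = √((∂f/∂d_o · δd_o)² + (∂f/∂d_i · δd_i)²) = √(0.00761 + 0.0797) = 0.295 cm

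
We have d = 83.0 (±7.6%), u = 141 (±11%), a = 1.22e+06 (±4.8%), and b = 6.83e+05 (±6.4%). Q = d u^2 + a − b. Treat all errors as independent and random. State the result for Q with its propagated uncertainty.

Let p = d·u^2 = 1.65e+06. δp/p = √((1·δd/d)² + (2·δu/u)²) = √(0.00578 + 0.0484) = 0.233, so δp = 3.84e+05.
Q = p + a − b: δQ = √(δp² + δa² + δb²) = √(1.48e+11 + 3.43e+09 + 1.91e+09) = 3.91e+05
Q = 2.19e+06.

(2.19 ± 0.391) × 10^6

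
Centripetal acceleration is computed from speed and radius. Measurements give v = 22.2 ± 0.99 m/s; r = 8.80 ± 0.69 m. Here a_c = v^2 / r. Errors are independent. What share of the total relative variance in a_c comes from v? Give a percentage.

56.4%

(δa_c/a_c)² = (2·δv/v)² + (-1·δr/r)²
  v term: (2×0.0446)² = 0.00795
  r term: (-1×0.0784)² = 0.00615
Total = 0.0141. Share from v = 0.00795/0.0141 = 0.564.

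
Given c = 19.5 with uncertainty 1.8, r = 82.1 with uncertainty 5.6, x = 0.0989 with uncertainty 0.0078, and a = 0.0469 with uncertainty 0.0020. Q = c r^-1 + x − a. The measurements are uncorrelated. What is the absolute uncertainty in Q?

Let p = c·r^-1 = 0.238. δp/p = √((1·δc/c)² + (-1·δr/r)²) = √(0.00852 + 0.00465) = 0.115, so δp = 0.0273.
Q = p + x − a: δQ = √(δp² + δx² + δa²) = √(0.000743 + 6.08e-05 + 4e-06) = 0.0284

0.0284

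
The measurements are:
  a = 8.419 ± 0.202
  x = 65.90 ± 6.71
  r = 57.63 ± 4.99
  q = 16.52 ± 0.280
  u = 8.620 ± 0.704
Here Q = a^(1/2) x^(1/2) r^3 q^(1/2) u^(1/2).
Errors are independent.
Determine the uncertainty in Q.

1.44e+07

Products/powers → add relative errors in quadrature, weighted by exponent:
  (½·δa/a)² = (0.5×0.0240)² = 0.000144;  (½·δx/x)² = (0.5×0.102)² = 0.00259;  (3·δr/r)² = (3×0.0866)² = 0.0675;  (½·δq/q)² = (0.5×0.0169)² = 7.18e-05;  (½·δu/u)² = (0.5×0.0817)² = 0.00167
δQ/Q = √(0.0720) = 0.268
Q = 5.38e+07, so δQ = 0.268 × 5.38e+07 = 1.44e+07.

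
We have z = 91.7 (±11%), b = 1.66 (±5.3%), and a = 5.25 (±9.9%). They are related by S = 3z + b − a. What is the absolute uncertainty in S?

Each term contributes (cᵢ δxᵢ)² to (δS)²:
  (3·δz)² = 916;  (δb)² = 0.00774;  (δa)² = 0.270
δS = √(916) = 30.3

30.3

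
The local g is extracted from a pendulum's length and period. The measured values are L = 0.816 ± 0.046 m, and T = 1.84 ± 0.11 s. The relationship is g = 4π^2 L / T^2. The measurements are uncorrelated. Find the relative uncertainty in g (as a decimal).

Relative error in a monomial: (δg/g)² = Σ (nᵢ · δxᵢ/xᵢ)².
  (1·δL/L)² = (1×0.0564)² = 0.00318;  (-2·δT/T)² = (-2×0.0598)² = 0.0143
δg/g = √(0.0175) = 0.132

0.132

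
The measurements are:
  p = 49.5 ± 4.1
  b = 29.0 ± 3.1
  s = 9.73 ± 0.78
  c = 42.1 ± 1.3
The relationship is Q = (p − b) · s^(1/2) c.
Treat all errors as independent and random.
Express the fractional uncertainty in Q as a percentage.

25.6%

Let u = p − b = 20.5. δu = √(δp² + δb²) = √(16.8 + 9.61) = 5.14, so δu/u = 0.251.
Q is then a monomial in u, s, c:
δQ/Q = √((δu/u)² + (½·δs/s)² + (1·δc/c)²) = √(0.0629 + 0.00161 + 0.000954) = 0.256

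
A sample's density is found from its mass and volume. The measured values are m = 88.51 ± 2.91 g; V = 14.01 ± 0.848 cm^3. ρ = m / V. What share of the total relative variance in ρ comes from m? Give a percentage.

(δρ/ρ)² = (1·δm/m)² + (-1·δV/V)²
  m term: (1×0.0329)² = 0.00108
  V term: (-1×0.0605)² = 0.00366
Total = 0.00474. Share from m = 0.00108/0.00474 = 0.228.

22.8%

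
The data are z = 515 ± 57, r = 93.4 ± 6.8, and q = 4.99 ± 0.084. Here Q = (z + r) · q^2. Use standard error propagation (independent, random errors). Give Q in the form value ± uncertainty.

Let u = z + r = 608. δu = √(δz² + δr²) = √(3250 + 46.2) = 57.4, so δu/u = 0.0944.
Q is then a monomial in u, q:
δQ/Q = √((δu/u)² + (2·δq/q)²) = √(0.00890 + 0.00113) = 0.100
Q = 15100, so δQ = 0.100 × 15100 = 1520.

15100 ± 1520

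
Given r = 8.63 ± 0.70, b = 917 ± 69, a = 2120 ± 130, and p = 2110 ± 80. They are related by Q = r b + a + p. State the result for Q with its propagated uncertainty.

Let w = r·b = 7910. δw/w = √((1·δr/r)² + (1·δb/b)²) = √(0.00658 + 0.00566) = 0.111, so δw = 876.
Q = w + a + p: δQ = √(δw² + δa² + δp²) = √(7.67e+05 + 16900 + 6400) = 889
Q = 12100.

12100 ± 889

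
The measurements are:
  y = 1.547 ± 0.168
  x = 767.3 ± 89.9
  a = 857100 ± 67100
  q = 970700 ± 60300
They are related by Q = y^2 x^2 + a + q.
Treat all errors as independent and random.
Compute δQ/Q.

Let p = y^2·x^2 = 1.409e+06. δp/p = √((2·δy/y)² + (2·δx/x)²) = √(0.0472 + 0.0549) = 0.320, so δp = 4.5e+05.
Q = p + a + q: δQ = √(δp² + δa² + δq²) = √(2.03e+11 + 4.5e+09 + 3.64e+09) = 4.59e+05
Q = 3.237e+06, so δQ/Q = 4.59e+05/3.237e+06 = 0.142.

0.142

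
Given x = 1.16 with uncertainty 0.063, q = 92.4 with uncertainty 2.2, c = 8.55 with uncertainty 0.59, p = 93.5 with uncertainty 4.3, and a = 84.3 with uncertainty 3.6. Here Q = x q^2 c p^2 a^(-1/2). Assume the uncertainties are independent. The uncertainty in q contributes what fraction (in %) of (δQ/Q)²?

(δQ/Q)² = (1·δx/x)² + (2·δq/q)² + (1·δc/c)² + (2·δp/p)² + (−½·δa/a)²
  x term: (1×0.0543)² = 0.00295
  q term: (2×0.0238)² = 0.00227
  c term: (1×0.0690)² = 0.00476
  p term: (2×0.0460)² = 0.00846
  a term: (-0.5×0.0427)² = 0.000456
Total = 0.0189. Share from q = 0.00227/0.0189 = 0.120.

12.0%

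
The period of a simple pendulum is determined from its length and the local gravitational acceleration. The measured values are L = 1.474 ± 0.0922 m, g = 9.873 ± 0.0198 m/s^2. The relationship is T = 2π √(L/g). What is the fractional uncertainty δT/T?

0.0313

T is a product of powers, so relative uncertainties combine in quadrature:
  (½·δL/L)² = (0.5×0.0626)² = 0.000978;  (−½·δg/g)² = (-0.5×0.00201)² = 1.01e-06
δT/T = √(0.000979) = 0.0313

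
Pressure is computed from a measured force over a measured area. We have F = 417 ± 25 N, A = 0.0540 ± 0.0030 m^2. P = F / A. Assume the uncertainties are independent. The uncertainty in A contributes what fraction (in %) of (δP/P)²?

46.2%

(δP/P)² = (1·δF/F)² + (-1·δA/A)²
  F term: (1×0.0600)² = 0.00359
  A term: (-1×0.0556)² = 0.00309
Total = 0.00668. Share from A = 0.00309/0.00668 = 0.462.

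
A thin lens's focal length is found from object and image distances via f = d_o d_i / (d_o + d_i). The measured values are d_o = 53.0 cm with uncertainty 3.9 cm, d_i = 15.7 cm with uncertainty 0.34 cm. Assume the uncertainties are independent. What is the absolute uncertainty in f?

0.287 cm

∂f/∂d_o = (d_i/(d_o+d_i))² = 0.0522;  ∂f/∂d_i = (d_o/(d_o+d_i))² = 0.595
δf = √((∂f/∂d_o · δd_o)² + (∂f/∂d_i · δd_i)²) = √(0.0415 + 0.0409) = 0.287 cm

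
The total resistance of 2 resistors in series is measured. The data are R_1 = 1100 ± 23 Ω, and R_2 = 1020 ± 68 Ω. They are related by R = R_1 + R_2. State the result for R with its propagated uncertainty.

2120 ± 71.8 Ω

Absolute uncertainties add in quadrature for a linear combination:
  (δR_1)² = 529;  (δR_2)² = 4620
δR = √(5150) = 71.8 Ω
R = 2120 Ω.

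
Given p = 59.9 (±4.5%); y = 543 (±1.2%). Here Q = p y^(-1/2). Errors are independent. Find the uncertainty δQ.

0.117

For a monomial Q ∝ p, y^(-1/2), fractional errors add in quadrature:
  (1·δp/p)² = (1×0.0450)² = 0.00202;  (−½·δy/y)² = (-0.5×0.0120)² = 3.6e-05
δQ/Q = √(0.00206) = 0.0454
Q = 2.57, so δQ = 0.0454 × 2.57 = 0.117.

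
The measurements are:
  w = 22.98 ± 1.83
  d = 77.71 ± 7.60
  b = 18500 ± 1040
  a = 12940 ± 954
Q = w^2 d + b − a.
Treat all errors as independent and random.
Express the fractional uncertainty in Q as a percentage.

Let p = w^2·d = 41040. δp/p = √((2·δw/w)² + (1·δd/d)²) = √(0.0254 + 0.00956) = 0.187, so δp = 7670.
Q = p + b − a: δQ = √(δp² + δb² + δa²) = √(5.88e+07 + 1.08e+06 + 9.1e+05) = 7800
Q = 46600, so δQ/Q = 7800/46600 = 0.167.

16.7%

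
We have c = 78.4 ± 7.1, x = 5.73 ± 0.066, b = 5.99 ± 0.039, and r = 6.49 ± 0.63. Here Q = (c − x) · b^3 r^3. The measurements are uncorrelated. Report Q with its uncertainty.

(4.27 ± 1.31) × 10^6

Let u = c − x = 72.7. δu = √(δc² + δx²) = √(50.4 + 0.00436) = 7.10, so δu/u = 0.0977.
Q is then a monomial in u, b, r:
δQ/Q = √((δu/u)² + (3·δb/b)² + (3·δr/r)²) = √(0.00955 + 0.000382 + 0.0848) = 0.308
Q = 4.27e+06, so δQ = 0.308 × 4.27e+06 = 1.31e+06.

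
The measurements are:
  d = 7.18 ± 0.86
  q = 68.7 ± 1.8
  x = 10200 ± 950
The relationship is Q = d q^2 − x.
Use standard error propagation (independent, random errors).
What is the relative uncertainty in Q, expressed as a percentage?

19.1%

Let p = d·q^2 = 33900. δp/p = √((1·δd/d)² + (2·δq/q)²) = √(0.0143 + 0.00275) = 0.131, so δp = 4430.
Q = p − x: δQ = √(δp² + δx²) = √(1.96e+07 + 9.02e+05) = 4530
Q = 23700, so δQ/Q = 4530/23700 = 0.191.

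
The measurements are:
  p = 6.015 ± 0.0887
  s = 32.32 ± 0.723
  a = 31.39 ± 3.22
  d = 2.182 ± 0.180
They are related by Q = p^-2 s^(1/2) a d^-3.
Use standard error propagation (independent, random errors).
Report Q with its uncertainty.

Since Q is a product/quotient, work with relative uncertainties:
  (-2·δp/p)² = (-2×0.0147)² = 0.000870;  (½·δs/s)² = (0.5×0.0224)² = 0.000125;  (1·δa/a)² = (1×0.103)² = 0.0105;  (-3·δd/d)² = (-3×0.0825)² = 0.0612
δQ/Q = √(0.0728) = 0.270
Q = 0.4748, so δQ = 0.270 × 0.4748 = 0.128.

0.4748 ± 0.128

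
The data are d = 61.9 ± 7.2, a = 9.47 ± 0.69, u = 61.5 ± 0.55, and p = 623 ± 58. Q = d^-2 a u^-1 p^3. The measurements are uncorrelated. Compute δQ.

3600

Since Q is a product/quotient, work with relative uncertainties:
  (-2·δd/d)² = (-2×0.116)² = 0.0541;  (1·δa/a)² = (1×0.0729)² = 0.00531;  (-1·δu/u)² = (-1×0.00894)² = 8e-05;  (3·δp/p)² = (3×0.0931)² = 0.0780
δQ/Q = √(0.138) = 0.371
Q = 9720, so δQ = 0.371 × 9720 = 3600.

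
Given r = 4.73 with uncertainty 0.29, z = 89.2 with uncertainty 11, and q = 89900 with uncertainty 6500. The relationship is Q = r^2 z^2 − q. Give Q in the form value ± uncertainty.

Let p = r^2·z^2 = 1.78e+05. δp/p = √((2·δr/r)² + (2·δz/z)²) = √(0.0150 + 0.0608) = 0.275, so δp = 49000.
Q = p − q: δQ = √(δp² + δq²) = √(2.4e+09 + 4.22e+07) = 49500
Q = 88100.

88100 ± 49500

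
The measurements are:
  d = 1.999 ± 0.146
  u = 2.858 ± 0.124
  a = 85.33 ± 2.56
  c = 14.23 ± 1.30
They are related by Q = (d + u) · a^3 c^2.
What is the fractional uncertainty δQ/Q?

Let w = d + u = 4.857. δw = √(δd² + δu²) = √(0.0213 + 0.0154) = 0.192, so δw/w = 0.0394.
Q is then a monomial in w, a, c:
δQ/Q = √((δw/w)² + (3·δa/a)² + (2·δc/c)²) = √(0.00156 + 0.00810 + 0.0334) = 0.207

0.207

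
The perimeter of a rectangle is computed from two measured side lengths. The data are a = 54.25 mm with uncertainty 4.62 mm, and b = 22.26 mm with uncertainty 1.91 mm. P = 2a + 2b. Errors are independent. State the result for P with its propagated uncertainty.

Sums and differences: (δP)² = Σ (cᵢ δxᵢ)².
  (2·δa)² = 85.4;  (2·δb)² = 14.6
δP = √(100.0) = 10.00 mm
P = 153.0 mm.

153.0 ± 10.00 mm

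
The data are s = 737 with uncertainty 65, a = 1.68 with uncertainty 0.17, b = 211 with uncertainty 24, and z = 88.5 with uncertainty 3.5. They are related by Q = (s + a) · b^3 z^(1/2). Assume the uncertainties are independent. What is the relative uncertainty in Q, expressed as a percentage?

35.3%

Let u = s + a = 739. δu = √(δs² + δa²) = √(4220 + 0.0289) = 65.0, so δu/u = 0.0880.
Q is then a monomial in u, b, z:
δQ/Q = √((δu/u)² + (3·δb/b)² + (½·δz/z)²) = √(0.00774 + 0.116 + 0.000391) = 0.353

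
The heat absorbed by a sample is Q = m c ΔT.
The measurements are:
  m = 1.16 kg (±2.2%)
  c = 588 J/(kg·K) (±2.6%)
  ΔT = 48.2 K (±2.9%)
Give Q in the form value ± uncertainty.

Products/powers → add relative errors in quadrature, weighted by exponent:
  (1·δm/m)² = (1×0.0220)² = 0.000484;  (1·δc/c)² = (1×0.0260)² = 0.000676;  (1·δΔT/ΔT)² = (1×0.0290)² = 0.000841
δQ/Q = √(0.00200) = 0.0447
Q = 32900 J, so δQ = 0.0447 × 32900 = 1470 J.

32900 ± 1470 J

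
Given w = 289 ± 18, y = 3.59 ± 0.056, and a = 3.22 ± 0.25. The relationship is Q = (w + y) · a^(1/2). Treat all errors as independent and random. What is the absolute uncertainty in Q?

38.2

Let u = w + y = 293. δu = √(δw² + δy²) = √(324 + 0.00314) = 18.0, so δu/u = 0.0615.
Q is then a monomial in u, a:
δQ/Q = √((δu/u)² + (½·δa/a)²) = √(0.00378 + 0.00151) = 0.0727
Q = 525, so δQ = 0.0727 × 525 = 38.2.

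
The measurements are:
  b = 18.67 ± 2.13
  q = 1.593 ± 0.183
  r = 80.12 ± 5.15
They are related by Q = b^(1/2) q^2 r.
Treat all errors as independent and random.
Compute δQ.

Products/powers → add relative errors in quadrature, weighted by exponent:
  (½·δb/b)² = (0.5×0.114)² = 0.00325;  (2·δq/q)² = (2×0.115)² = 0.0528;  (1·δr/r)² = (1×0.0643)² = 0.00413
δQ/Q = √(0.0602) = 0.245
Q = 878.5, so δQ = 0.245 × 878.5 = 215.

215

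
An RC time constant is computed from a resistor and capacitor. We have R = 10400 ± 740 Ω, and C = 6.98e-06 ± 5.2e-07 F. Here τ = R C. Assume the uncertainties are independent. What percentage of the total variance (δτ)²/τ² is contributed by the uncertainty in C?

(δτ/τ)² = (1·δR/R)² + (1·δC/C)²
  R term: (1×0.0712)² = 0.00506
  C term: (1×0.0745)² = 0.00555
Total = 0.0106. Share from C = 0.00555/0.0106 = 0.523.

52.3%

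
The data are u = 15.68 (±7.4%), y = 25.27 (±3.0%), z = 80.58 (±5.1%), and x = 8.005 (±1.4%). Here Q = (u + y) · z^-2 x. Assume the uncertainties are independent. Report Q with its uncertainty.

0.05048 ± 0.00547

Let w = u + y = 40.95. δw = √(δu² + δy²) = √(1.35 + 0.575) = 1.39, so δw/w = 0.0338.
Q is then a monomial in w, z, x:
δQ/Q = √((δw/w)² + (-2·δz/z)² + (1·δx/x)²) = √(0.00115 + 0.0104 + 0.000196) = 0.108
Q = 0.05048, so δQ = 0.108 × 0.05048 = 0.00547.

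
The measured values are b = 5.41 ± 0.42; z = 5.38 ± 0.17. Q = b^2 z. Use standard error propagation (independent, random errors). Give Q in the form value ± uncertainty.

Each factor contributes (exponent × relative error)² to (δQ/Q)²:
  (2·δb/b)² = (2×0.0776)² = 0.0241;  (1·δz/z)² = (1×0.0316)² = 0.000998
δQ/Q = √(0.0251) = 0.158
Q = 157, so δQ = 0.158 × 157 = 25.0.

157 ± 25.0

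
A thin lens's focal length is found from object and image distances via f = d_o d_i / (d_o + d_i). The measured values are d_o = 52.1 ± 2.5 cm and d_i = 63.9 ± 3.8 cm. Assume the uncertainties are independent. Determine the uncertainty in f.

∂f/∂d_o = (d_i/(d_o+d_i))² = 0.303;  ∂f/∂d_i = (d_o/(d_o+d_i))² = 0.202
δf = √((∂f/∂d_o · δd_o)² + (∂f/∂d_i · δd_i)²) = √(0.576 + 0.588) = 1.08 cm

1.08 cm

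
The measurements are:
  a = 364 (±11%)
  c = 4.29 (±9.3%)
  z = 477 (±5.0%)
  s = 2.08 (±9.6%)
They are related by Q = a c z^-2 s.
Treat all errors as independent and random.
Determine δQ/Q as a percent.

Each factor contributes (exponent × relative error)² to (δQ/Q)²:
  (1·δa/a)² = (1×0.110)² = 0.0121;  (1·δc/c)² = (1×0.0930)² = 0.00865;  (-2·δz/z)² = (-2×0.0500)² = 0.0100;  (1·δs/s)² = (1×0.0960)² = 0.00922
δQ/Q = √(0.0400) = 0.200

20.0%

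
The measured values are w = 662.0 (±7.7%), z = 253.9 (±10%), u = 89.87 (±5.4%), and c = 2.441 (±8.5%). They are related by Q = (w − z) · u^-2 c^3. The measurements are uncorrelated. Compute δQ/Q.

0.310

Let h = w − z = 408.1. δh = √(δw² + δz²) = √(2600 + 645) = 56.9, so δh/h = 0.140.
Q is then a monomial in h, u, c:
δQ/Q = √((δh/h)² + (-2·δu/u)² + (3·δc/c)²) = √(0.0195 + 0.0117 + 0.0650) = 0.310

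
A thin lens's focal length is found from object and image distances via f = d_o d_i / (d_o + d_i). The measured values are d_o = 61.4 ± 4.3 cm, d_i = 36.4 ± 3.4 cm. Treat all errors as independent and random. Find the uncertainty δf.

∂f/∂d_o = (d_i/(d_o+d_i))² = 0.139;  ∂f/∂d_i = (d_o/(d_o+d_i))² = 0.394
δf = √((∂f/∂d_o · δd_o)² + (∂f/∂d_i · δd_i)²) = √(0.355 + 1.80) = 1.47 cm

1.47 cm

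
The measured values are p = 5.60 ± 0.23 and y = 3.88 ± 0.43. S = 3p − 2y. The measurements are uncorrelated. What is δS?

1.10

Absolute uncertainties add in quadrature for a linear combination:
  (3·δp)² = 0.476;  (2·δy)² = 0.740
δS = √(1.22) = 1.10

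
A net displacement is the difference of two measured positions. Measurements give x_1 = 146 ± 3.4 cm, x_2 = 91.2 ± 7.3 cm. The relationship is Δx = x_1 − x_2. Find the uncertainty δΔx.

Absolute uncertainties add in quadrature for a linear combination:
  (δx_1)² = 11.6;  (δx_2)² = 53.3
δΔx = √(64.8) = 8.05 cm

8.05 cm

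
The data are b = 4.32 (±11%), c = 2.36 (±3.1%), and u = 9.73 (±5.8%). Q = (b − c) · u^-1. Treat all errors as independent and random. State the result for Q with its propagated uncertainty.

0.201 ± 0.0508

Let w = b − c = 1.96. δw = √(δb² + δc²) = √(0.226 + 0.00535) = 0.481, so δw/w = 0.245.
Q is then a monomial in w, u:
δQ/Q = √((δw/w)² + (-1·δu/u)²) = √(0.0602 + 0.00336) = 0.252
Q = 0.201, so δQ = 0.252 × 0.201 = 0.0508.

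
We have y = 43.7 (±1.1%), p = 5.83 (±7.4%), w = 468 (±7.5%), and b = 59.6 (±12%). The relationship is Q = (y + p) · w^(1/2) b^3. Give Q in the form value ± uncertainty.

(2.27 ± 0.822) × 10^8

Let u = y + p = 49.5. δu = √(δy² + δp²) = √(0.231 + 0.186) = 0.646, so δu/u = 0.0130.
Q is then a monomial in u, w, b:
δQ/Q = √((δu/u)² + (½·δw/w)² + (3·δb/b)²) = √(0.000170 + 0.00141 + 0.130) = 0.362
Q = 2.27e+08, so δQ = 0.362 × 2.27e+08 = 8.22e+07.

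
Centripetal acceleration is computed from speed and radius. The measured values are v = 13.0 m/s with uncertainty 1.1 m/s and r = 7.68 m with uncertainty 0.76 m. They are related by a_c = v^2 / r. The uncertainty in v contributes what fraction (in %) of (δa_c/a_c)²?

74.5%

(δa_c/a_c)² = (2·δv/v)² + (-1·δr/r)²
  v term: (2×0.0846)² = 0.0286
  r term: (-1×0.0990)² = 0.00979
Total = 0.0384. Share from v = 0.0286/0.0384 = 0.745.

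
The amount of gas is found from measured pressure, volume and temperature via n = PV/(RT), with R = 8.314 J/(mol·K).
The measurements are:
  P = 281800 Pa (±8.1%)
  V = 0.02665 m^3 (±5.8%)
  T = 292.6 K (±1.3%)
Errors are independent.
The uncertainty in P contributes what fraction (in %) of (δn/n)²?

(δn/n)² = (1·δP/P)² + (1·δV/V)² + (-1·δT/T)²
  P term: (1×0.0810)² = 0.00656
  V term: (1×0.0580)² = 0.00336
  T term: (-1×0.0130)² = 0.000169
Total = 0.0101. Share from P = 0.00656/0.0101 = 0.650.

65.0%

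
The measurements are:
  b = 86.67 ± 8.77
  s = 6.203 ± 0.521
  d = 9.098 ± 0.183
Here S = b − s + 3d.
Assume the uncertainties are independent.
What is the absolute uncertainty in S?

S is a linear combination, so absolute uncertainties add in quadrature:
  (δb)² = 76.9;  (δs)² = 0.271;  (3·δd)² = 0.301
δS = √(77.5) = 8.80

8.80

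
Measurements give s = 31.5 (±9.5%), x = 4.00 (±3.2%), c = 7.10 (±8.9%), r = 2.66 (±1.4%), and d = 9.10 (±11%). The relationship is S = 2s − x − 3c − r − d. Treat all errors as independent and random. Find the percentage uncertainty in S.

24.5%

Sums and differences: (δS)² = Σ (cᵢ δxᵢ)².
  (2·δs)² = 35.8;  (δx)² = 0.0164;  (3·δc)² = 3.59;  (δr)² = 0.00139;  (δd)² = 1.00
δS = √(40.4) = 6.36
S = 25.9, so δS/S = 6.36/25.9 = 0.245.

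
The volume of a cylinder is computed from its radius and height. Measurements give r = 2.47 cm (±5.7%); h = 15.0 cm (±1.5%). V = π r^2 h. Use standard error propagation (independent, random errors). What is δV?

Each factor contributes (exponent × relative error)² to (δV/V)²:
  (2·δr/r)² = (2×0.0570)² = 0.0130;  (1·δh/h)² = (1×0.0150)² = 0.000225
δV/V = √(0.0132) = 0.115
V = 287 cm^3, so δV = 0.115 × 287 = 33.1 cm^3.

33.1 cm^3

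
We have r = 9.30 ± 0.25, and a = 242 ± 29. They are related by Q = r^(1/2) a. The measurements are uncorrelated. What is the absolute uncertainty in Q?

89.0

Products/powers → add relative errors in quadrature, weighted by exponent:
  (½·δr/r)² = (0.5×0.0269)² = 0.000181;  (1·δa/a)² = (1×0.120)² = 0.0144
δQ/Q = √(0.0145) = 0.121
Q = 738, so δQ = 0.121 × 738 = 89.0.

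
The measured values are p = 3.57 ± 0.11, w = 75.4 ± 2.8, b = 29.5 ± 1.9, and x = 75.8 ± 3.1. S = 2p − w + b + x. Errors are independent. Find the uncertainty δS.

4.59

S is a linear combination, so absolute uncertainties add in quadrature:
  (2·δp)² = 0.0484;  (δw)² = 7.84;  (δb)² = 3.61;  (δx)² = 9.61
δS = √(21.1) = 4.59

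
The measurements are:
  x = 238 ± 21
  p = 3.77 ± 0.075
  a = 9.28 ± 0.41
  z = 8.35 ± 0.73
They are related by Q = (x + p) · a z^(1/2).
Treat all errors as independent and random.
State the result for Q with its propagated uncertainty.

Let u = x + p = 242. δu = √(δx² + δp²) = √(441 + 0.00562) = 21.0, so δu/u = 0.0869.
Q is then a monomial in u, a, z:
δQ/Q = √((δu/u)² + (1·δa/a)² + (½·δz/z)²) = √(0.00754 + 0.00195 + 0.00191) = 0.107
Q = 6480, so δQ = 0.107 × 6480 = 692.

6480 ± 692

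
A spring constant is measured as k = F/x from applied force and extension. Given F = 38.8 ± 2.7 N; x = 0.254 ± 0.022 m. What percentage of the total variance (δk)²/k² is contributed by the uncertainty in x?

60.8%

(δk/k)² = (1·δF/F)² + (-1·δx/x)²
  F term: (1×0.0696)² = 0.00484
  x term: (-1×0.0866)² = 0.00750
Total = 0.0123. Share from x = 0.00750/0.0123 = 0.608.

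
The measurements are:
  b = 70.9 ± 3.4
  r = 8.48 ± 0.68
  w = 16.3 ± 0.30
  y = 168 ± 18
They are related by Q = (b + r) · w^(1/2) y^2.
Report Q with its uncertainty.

Let u = b + r = 79.4. δu = √(δb² + δr²) = √(11.6 + 0.462) = 3.47, so δu/u = 0.0437.
Q is then a monomial in u, w, y:
δQ/Q = √((δu/u)² + (½·δw/w)² + (2·δy/y)²) = √(0.00191 + 8.47e-05 + 0.0459) = 0.219
Q = 9.05e+06, so δQ = 0.219 × 9.05e+06 = 1.98e+06.

(9.05 ± 1.98) × 10^6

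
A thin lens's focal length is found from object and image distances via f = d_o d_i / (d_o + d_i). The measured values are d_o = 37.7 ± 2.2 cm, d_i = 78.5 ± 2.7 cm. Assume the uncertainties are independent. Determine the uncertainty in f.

∂f/∂d_o = (d_i/(d_o+d_i))² = 0.456;  ∂f/∂d_i = (d_o/(d_o+d_i))² = 0.105
δf = √((∂f/∂d_o · δd_o)² + (∂f/∂d_i · δd_i)²) = √(1.01 + 0.0808) = 1.04 cm

1.04 cm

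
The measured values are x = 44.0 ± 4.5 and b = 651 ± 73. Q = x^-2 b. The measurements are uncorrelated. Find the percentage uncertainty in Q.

Products/powers → add relative errors in quadrature, weighted by exponent:
  (-2·δx/x)² = (-2×0.102)² = 0.0418;  (1·δb/b)² = (1×0.112)² = 0.0126
δQ/Q = √(0.0544) = 0.233

23.3%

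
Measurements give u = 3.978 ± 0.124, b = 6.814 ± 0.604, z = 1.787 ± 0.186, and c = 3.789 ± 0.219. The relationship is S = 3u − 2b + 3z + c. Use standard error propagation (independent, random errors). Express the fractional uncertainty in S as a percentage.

Sums and differences: (δS)² = Σ (cᵢ δxᵢ)².
  (3·δu)² = 0.138;  (2·δb)² = 1.46;  (3·δz)² = 0.311;  (δc)² = 0.0480
δS = √(1.96) = 1.40
S = 7.456, so δS/S = 1.40/7.456 = 0.188.

18.8%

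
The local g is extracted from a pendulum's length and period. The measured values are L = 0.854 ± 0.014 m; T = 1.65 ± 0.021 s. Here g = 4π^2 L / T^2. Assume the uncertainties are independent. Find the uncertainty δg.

0.375 m/s^2

Relative error in a monomial: (δg/g)² = Σ (nᵢ · δxᵢ/xᵢ)².
  (1·δL/L)² = (1×0.0164)² = 0.000269;  (-2·δT/T)² = (-2×0.0127)² = 0.000648
δg/g = √(0.000917) = 0.0303
g = 12.4 m/s^2, so δg = 0.0303 × 12.4 = 0.375 m/s^2.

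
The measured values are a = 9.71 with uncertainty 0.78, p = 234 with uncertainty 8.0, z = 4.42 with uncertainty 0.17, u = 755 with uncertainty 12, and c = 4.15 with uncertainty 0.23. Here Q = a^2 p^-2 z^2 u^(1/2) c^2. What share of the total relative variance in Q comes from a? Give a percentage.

52.9%

(δQ/Q)² = (2·δa/a)² + (-2·δp/p)² + (2·δz/z)² + (½·δu/u)² + (2·δc/c)²
  a term: (2×0.0803)² = 0.0258
  p term: (-2×0.0342)² = 0.00468
  z term: (2×0.0385)² = 0.00592
  u term: (0.5×0.0159)² = 6.32e-05
  c term: (2×0.0554)² = 0.0123
Total = 0.0488. Share from a = 0.0258/0.0488 = 0.529.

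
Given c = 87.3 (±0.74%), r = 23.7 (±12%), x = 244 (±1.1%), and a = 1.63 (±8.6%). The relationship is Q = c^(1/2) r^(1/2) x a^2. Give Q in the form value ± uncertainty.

Q is a product of powers, so relative uncertainties combine in quadrature:
  (½·δc/c)² = (0.5×0.00740)² = 1.37e-05;  (½·δr/r)² = (0.5×0.120)² = 0.00360;  (1·δx/x)² = (1×0.0110)² = 0.000121;  (2·δa/a)² = (2×0.0860)² = 0.0296
δQ/Q = √(0.0333) = 0.183
Q = 29500, so δQ = 0.183 × 29500 = 5380.

29500 ± 5380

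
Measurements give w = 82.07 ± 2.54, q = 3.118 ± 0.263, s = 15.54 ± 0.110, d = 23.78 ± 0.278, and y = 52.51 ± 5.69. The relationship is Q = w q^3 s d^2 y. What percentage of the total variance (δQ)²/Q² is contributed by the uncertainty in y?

(δQ/Q)² = (1·δw/w)² + (3·δq/q)² + (1·δs/s)² + (2·δd/d)² + (1·δy/y)²
  w term: (1×0.0309)² = 0.000958
  q term: (3×0.0843)² = 0.0640
  s term: (1×0.00708)² = 5.01e-05
  d term: (2×0.0117)² = 0.000547
  y term: (1×0.108)² = 0.0117
Total = 0.0773. Share from y = 0.0117/0.0773 = 0.152.

15.2%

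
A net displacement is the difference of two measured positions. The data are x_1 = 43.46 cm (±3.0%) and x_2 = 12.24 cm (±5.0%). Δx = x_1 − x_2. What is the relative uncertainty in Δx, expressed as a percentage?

4.61%

For a sum/difference, combine absolute errors in quadrature:
  (δx_1)² = 1.70;  (δx_2)² = 0.375
δΔx = √(2.07) = 1.44 cm
Δx = 31.22 cm, so δΔx/Δx = 1.44/31.22 = 0.0461.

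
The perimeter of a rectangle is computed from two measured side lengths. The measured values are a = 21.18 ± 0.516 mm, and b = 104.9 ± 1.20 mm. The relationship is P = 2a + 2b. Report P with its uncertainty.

Each term contributes (cᵢ δxᵢ)² to (δP)²:
  (2·δa)² = 1.07;  (2·δb)² = 5.76
δP = √(6.83) = 2.61 mm
P = 252.2 mm.

252.2 ± 2.61 mm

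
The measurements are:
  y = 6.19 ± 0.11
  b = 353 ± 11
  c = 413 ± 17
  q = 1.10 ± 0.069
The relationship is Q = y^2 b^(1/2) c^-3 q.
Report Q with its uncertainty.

Products/powers → add relative errors in quadrature, weighted by exponent:
  (2·δy/y)² = (2×0.0178)² = 0.00126;  (½·δb/b)² = (0.5×0.0312)² = 0.000243;  (-3·δc/c)² = (-3×0.0412)² = 0.0152;  (1·δq/q)² = (1×0.0627)² = 0.00393
δQ/Q = √(0.0207) = 0.144
Q = 1.12e-05, so δQ = 0.144 × 1.12e-05 = 1.62e-06.

(1.12 ± 0.162) × 10^-5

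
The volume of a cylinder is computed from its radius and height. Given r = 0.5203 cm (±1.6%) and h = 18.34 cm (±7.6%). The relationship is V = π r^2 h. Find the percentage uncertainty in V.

8.25%

Each factor contributes (exponent × relative error)² to (δV/V)²:
  (2·δr/r)² = (2×0.0160)² = 0.00102;  (1·δh/h)² = (1×0.0760)² = 0.00578
δV/V = √(0.00680) = 0.0825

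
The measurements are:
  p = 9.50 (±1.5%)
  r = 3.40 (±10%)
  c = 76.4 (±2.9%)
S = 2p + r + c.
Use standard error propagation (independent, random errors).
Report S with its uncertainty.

Each term contributes (cᵢ δxᵢ)² to (δS)²:
  (2·δp)² = 0.0812;  (δr)² = 0.116;  (δc)² = 4.91
δS = √(5.11) = 2.26
S = 98.8.

98.8 ± 2.26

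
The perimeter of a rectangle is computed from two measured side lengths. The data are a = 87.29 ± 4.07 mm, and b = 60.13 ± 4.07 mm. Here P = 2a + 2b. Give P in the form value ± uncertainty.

294.8 ± 11.5 mm

Each term contributes (cᵢ δxᵢ)² to (δP)²:
  (2·δa)² = 66.3;  (2·δb)² = 66.3
δP = √(133) = 11.5 mm
P = 294.8 mm.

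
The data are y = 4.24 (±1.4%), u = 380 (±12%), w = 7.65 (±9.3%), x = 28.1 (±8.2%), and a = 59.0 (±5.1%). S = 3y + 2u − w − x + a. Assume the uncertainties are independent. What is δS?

Sums and differences: (δS)² = Σ (cᵢ δxᵢ)².
  (3·δy)² = 0.0317;  (2·δu)² = 8320;  (δw)² = 0.506;  (δx)² = 5.31;  (δa)² = 9.05
δS = √(8330) = 91.3

91.3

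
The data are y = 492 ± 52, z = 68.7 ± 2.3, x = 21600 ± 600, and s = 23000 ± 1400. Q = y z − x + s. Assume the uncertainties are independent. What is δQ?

Let p = y·z = 33800. δp/p = √((1·δy/y)² + (1·δz/z)²) = √(0.0112 + 0.00112) = 0.111, so δp = 3750.
Q = p − x + s: δQ = √(δp² + δx² + δs²) = √(1.4e+07 + 3.6e+05 + 1.96e+06) = 4050

4050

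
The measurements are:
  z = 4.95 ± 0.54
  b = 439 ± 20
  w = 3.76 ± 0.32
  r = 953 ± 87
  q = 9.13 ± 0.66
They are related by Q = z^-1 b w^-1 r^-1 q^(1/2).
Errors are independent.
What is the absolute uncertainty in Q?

0.0131

For a monomial Q ∝ z^-1, b, w^-1, r^-1, q^(1/2), fractional errors add in quadrature:
  (-1·δz/z)² = (-1×0.109)² = 0.0119;  (1·δb/b)² = (1×0.0456)² = 0.00208;  (-1·δw/w)² = (-1×0.0851)² = 0.00724;  (-1·δr/r)² = (-1×0.0913)² = 0.00833;  (½·δq/q)² = (0.5×0.0723)² = 0.00131
δQ/Q = √(0.0309) = 0.176
Q = 0.0748, so δQ = 0.176 × 0.0748 = 0.0131.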